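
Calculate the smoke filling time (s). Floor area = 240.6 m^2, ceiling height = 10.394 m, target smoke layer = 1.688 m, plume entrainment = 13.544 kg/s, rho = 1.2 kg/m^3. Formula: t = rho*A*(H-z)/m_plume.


H - z = 8.706 m
t = 1.2 * 240.6 * 8.706 / 13.544 = 185.59 s

185.59 s


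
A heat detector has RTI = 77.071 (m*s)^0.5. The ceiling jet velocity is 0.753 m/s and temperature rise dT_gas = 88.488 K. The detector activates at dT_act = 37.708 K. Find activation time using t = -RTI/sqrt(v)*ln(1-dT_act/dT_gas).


dT_act/dT_gas = 0.42614
ln(1 - 0.42614) = -0.55536
t = -77.071 / sqrt(0.753) * -0.55536 = 49.326 s

49.326 s


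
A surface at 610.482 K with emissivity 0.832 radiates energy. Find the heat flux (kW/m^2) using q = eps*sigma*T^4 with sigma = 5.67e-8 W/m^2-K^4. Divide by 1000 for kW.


T^4 = 1.3890e+11
q = 0.832 * 5.67e-8 * 1.3890e+11 / 1000 = 6.5524 kW/m^2

6.5524 kW/m^2


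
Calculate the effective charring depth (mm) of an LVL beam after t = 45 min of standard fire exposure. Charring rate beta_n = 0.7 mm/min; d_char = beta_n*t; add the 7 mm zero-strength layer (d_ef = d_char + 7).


d_char = 0.7 * 45 = 31.5 mm
d_ef = 31.5 + 1.0*7 = 38.5 mm

38.5 mm


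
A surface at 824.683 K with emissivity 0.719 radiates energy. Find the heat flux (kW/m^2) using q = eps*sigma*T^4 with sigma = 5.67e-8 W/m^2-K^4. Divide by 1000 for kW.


T^4 = 4.6254e+11
q = 0.719 * 5.67e-8 * 4.6254e+11 / 1000 = 18.856 kW/m^2

18.856 kW/m^2


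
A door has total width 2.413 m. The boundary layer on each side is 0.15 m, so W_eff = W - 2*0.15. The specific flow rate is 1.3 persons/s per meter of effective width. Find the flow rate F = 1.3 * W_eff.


W_eff = 2.413 - 0.30 = 2.113 m
F = 1.3 * 2.113 = 2.7469 persons/s

2.7469 persons/s


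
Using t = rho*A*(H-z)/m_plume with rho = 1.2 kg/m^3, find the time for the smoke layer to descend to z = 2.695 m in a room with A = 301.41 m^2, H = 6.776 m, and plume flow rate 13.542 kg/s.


H - z = 4.081 m
t = 1.2 * 301.41 * 4.081 / 13.542 = 109.00 s

109.00 s


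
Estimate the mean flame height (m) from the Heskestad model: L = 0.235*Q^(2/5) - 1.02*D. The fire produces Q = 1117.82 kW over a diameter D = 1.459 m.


Q^(2/5) = 16.571
0.235 * Q^(2/5) = 3.8942
1.02 * D = 1.4882
L = 2.4060 m

2.4060 m


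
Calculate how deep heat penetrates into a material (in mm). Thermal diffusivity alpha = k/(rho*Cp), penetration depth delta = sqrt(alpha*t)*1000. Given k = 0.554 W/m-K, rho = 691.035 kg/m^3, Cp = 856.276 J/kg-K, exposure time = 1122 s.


alpha = 0.554 / (691.035 * 856.276) = 9.3626e-07 m^2/s
alpha * t = 0.0010505
delta = sqrt(0.0010505) * 1000 = 32.411 mm

32.411 mm


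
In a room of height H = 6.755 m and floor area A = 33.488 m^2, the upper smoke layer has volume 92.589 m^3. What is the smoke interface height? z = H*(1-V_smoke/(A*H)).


V/(A*H) = 0.40930
1 - 0.40930 = 0.59070
z = 6.755 * 0.59070 = 3.9902 m

3.9902 m


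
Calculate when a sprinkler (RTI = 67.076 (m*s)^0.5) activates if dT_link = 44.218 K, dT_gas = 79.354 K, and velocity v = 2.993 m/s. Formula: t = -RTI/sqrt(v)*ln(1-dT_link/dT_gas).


dT_link/dT_gas = 0.55722
ln(1 - 0.55722) = -0.81469
t = -67.076 / sqrt(2.993) * -0.81469 = 31.587 s

31.587 s


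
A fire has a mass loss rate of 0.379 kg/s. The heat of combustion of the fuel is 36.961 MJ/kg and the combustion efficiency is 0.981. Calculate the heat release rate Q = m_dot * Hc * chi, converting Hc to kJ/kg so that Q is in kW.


Hc = 36.961 MJ/kg = 36.961 * 1000 kJ/kg = 36961 kJ/kg
Q = 0.379 kg/s * 36961 kJ/kg * 0.981 = 13742 kW

13742 kW


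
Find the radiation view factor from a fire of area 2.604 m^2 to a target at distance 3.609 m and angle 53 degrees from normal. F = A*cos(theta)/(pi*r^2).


cos(53 deg) = 0.60182
pi*r^2 = 40.919
F = 2.604 * 0.60182 / 40.919 = 0.038298

0.038298


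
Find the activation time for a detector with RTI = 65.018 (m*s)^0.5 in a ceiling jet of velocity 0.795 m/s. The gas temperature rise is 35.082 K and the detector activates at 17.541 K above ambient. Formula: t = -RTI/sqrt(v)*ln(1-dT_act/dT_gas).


dT_act/dT_gas = 0.5
ln(1 - 0.5) = -0.69315
t = -65.018 / sqrt(0.795) * -0.69315 = 50.545 s

50.545 s


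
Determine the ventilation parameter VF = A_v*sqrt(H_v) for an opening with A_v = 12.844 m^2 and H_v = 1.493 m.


sqrt(H_v) = 1.2219
VF = 12.844 * 1.2219 = 15.694 m^(5/2)

15.694 m^(5/2)


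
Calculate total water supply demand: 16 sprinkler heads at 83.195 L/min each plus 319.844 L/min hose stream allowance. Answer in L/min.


Sprinkler demand = 16 * 83.195 = 1331.12 L/min
Total = 1331.12 + 319.844 = 1650.964 L/min

1650.964 L/min


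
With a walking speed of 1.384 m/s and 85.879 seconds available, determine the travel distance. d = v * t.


d = 1.384 * 85.879 = 118.86 m

118.86 m


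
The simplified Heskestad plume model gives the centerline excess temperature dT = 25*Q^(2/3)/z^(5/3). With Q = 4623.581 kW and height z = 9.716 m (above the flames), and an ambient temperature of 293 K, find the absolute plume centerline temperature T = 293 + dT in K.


Q^(2/3) = 277.54
z^(5/3) = 44.240
dT = 25 * 277.54 / 44.240 = 156.84 K
T = 293 + 156.84 = 449.84 K

449.84 K


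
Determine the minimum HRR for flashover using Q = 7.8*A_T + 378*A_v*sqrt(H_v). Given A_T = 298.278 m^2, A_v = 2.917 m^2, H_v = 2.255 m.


7.8*A_T = 2326.6
sqrt(H_v) = 1.5017
378*A_v*sqrt(H_v) = 1655.8
Q = 2326.6 + 1655.8 = 3982.3 kW

3982.3 kW


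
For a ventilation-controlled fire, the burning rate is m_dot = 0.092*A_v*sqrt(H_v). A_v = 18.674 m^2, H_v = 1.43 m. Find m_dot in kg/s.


sqrt(H_v) = 1.1958
m_dot = 0.092 * 18.674 * 1.1958 = 2.0544 kg/s

2.0544 kg/s


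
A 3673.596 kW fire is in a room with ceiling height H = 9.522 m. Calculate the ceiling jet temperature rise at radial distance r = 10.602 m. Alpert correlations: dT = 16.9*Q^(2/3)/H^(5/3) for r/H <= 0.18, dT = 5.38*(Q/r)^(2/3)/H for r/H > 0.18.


r/H = 10.602 / 9.522 = 1.1134
r/H > 0.18, so dT = 5.38*(Q/r)^(2/3)/H
Q/r = 346.50
(Q/r)^(2/3) = 49.333
dT = 5.38 * 49.333 / 9.522 = 27.873 K

27.873 K


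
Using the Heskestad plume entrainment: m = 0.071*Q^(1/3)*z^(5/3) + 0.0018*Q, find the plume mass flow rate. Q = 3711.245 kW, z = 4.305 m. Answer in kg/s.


Q^(1/3) = 15.482
z^(5/3) = 11.393
First term = 0.071 * 15.482 * 11.393 = 12.523
Second term = 0.0018 * 3711.245 = 6.6802
m = 19.204 kg/s

19.204 kg/s


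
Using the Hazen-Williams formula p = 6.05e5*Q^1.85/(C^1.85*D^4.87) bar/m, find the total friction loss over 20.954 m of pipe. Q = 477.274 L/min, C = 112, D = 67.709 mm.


Q^1.85 = 90307
C^1.85 = 6180.9
D^4.87 = 8.2271e+08
p/m = 0.010744 bar/m
p_total = 0.010744 * 20.954 = 0.22513 bar

0.22513 bar


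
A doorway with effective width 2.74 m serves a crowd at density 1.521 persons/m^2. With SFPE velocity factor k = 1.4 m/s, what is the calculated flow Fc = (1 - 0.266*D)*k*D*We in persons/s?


1 - 0.266*D = 1 - 0.266*1.521 = 0.59541
Fs = 0.59541 * 1.4 * 1.521 = 1.2679 persons/(s*m)
Fc = 1.2679 * 2.74 = 3.4740 persons/s

3.4740 persons/s


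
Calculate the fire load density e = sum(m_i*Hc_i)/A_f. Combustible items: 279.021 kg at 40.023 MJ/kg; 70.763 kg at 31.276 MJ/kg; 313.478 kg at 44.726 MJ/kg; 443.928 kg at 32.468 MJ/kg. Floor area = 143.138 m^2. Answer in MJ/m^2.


Total energy = 279.021*40.023 + 70.763*31.276 + 313.478*44.726 + 443.928*32.468
= 11167.26 + 2213.184 + 14020.62 + 14413.45
= 41814.51 MJ
e = 41814.51 / 143.138 = 292.13 MJ/m^2

292.13 MJ/m^2


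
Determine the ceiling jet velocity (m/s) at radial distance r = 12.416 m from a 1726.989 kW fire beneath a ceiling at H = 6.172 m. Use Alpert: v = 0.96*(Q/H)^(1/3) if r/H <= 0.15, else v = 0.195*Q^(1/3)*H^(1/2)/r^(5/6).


r/H = 12.416 / 6.172 = 2.0117
r/H > 0.15, so v = 0.195*Q^(1/3)*H^(1/2)/r^(5/6)
Q^(1/3) = 11.998
H^(1/2) = 2.4844
r^(5/6) = 8.1593
v = 0.195 * 11.998 * 2.4844 / 8.1593 = 0.71235 m/s

0.71235 m/s


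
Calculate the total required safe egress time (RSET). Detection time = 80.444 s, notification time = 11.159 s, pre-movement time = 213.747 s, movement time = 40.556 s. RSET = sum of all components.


Total = 80.444 + 11.159 + 213.747 + 40.556 = 345.906 s

345.906 s


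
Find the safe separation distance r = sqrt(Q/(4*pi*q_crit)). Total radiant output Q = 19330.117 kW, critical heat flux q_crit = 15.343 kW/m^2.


4*pi*q_crit = 192.81
Q/(4*pi*q_crit) = 100.26
r = sqrt(100.26) = 10.013 m

10.013 m


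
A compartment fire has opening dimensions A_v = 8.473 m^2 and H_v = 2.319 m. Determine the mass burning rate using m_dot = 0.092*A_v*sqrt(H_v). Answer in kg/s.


sqrt(H_v) = 1.5228
m_dot = 0.092 * 8.473 * 1.5228 = 1.1871 kg/s

1.1871 kg/s


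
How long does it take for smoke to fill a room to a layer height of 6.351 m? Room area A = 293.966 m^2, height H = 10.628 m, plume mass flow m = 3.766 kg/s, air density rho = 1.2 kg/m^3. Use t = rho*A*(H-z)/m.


H - z = 4.277 m
t = 1.2 * 293.966 * 4.277 / 3.766 = 400.62 s

400.62 s


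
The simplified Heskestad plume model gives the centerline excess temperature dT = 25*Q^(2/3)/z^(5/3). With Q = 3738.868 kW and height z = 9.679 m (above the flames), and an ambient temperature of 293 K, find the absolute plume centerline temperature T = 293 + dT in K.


Q^(2/3) = 240.89
z^(5/3) = 43.959
dT = 25 * 240.89 / 43.959 = 137.00 K
T = 293 + 137.00 = 430.00 K

430.00 K


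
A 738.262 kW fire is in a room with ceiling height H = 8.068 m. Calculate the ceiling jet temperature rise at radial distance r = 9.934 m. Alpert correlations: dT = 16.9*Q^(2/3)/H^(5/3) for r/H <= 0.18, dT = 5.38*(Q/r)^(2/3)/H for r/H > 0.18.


r/H = 9.934 / 8.068 = 1.2313
r/H > 0.18, so dT = 5.38*(Q/r)^(2/3)/H
Q/r = 74.317
(Q/r)^(2/3) = 17.676
dT = 5.38 * 17.676 / 8.068 = 11.787 K

11.787 K


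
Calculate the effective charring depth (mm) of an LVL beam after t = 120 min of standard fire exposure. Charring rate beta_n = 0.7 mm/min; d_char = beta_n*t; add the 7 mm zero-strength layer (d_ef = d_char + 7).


d_char = 0.7 * 120 = 84 mm
d_ef = 84 + 1.0*7 = 91 mm

91 mm


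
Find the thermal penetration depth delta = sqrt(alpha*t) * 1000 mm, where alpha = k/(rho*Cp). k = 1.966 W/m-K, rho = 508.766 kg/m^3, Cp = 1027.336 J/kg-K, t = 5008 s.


alpha = 1.966 / (508.766 * 1027.336) = 3.7614e-06 m^2/s
alpha * t = 0.018837
delta = sqrt(0.018837) * 1000 = 137.25 mm

137.25 mm


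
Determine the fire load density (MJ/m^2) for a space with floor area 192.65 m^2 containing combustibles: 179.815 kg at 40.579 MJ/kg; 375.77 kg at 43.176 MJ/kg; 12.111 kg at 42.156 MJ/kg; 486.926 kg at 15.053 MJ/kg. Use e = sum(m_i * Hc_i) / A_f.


Total energy = 179.815*40.579 + 375.77*43.176 + 12.111*42.156 + 486.926*15.053
= 7296.713 + 16224.25 + 510.5513 + 7329.697
= 31361.21 MJ
e = 31361.21 / 192.65 = 162.79 MJ/m^2

162.79 MJ/m^2


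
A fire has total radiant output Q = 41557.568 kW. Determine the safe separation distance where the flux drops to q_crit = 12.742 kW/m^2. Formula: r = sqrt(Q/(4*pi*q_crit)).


4*pi*q_crit = 160.12
Q/(4*pi*q_crit) = 259.54
r = sqrt(259.54) = 16.110 m

16.110 m


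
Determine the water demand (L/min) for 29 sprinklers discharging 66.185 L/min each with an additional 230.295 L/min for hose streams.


Sprinkler demand = 29 * 66.185 = 1919.365 L/min
Total = 1919.365 + 230.295 = 2149.66 L/min

2149.66 L/min


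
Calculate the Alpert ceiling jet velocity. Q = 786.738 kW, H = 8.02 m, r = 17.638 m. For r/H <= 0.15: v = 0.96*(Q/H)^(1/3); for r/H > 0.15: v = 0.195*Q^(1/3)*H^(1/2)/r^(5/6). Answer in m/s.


r/H = 17.638 / 8.02 = 2.1993
r/H > 0.15, so v = 0.195*Q^(1/3)*H^(1/2)/r^(5/6)
Q^(1/3) = 9.2316
H^(1/2) = 2.8320
r^(5/6) = 10.932
v = 0.195 * 9.2316 * 2.8320 / 10.932 = 0.46633 m/s

0.46633 m/s


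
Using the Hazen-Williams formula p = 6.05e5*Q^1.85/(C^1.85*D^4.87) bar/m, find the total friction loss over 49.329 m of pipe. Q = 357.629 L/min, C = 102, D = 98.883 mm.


Q^1.85 = 52948
C^1.85 = 5198.9
D^4.87 = 5.2029e+09
p/m = 0.0011843 bar/m
p_total = 0.0011843 * 49.329 = 0.058419 bar

0.058419 bar


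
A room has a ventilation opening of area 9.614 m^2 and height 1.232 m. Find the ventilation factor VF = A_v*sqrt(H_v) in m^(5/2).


sqrt(H_v) = 1.1100
VF = 9.614 * 1.1100 = 10.671 m^(5/2)

10.671 m^(5/2)


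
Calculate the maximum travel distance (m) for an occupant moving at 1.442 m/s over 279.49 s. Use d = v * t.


d = 1.442 * 279.49 = 403.02 m

403.02 m


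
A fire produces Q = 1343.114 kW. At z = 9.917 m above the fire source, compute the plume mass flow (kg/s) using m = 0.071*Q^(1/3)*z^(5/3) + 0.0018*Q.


Q^(1/3) = 11.033
z^(5/3) = 45.776
First term = 0.071 * 11.033 * 45.776 = 35.859
Second term = 0.0018 * 1343.114 = 2.4176
m = 38.276 kg/s

38.276 kg/s


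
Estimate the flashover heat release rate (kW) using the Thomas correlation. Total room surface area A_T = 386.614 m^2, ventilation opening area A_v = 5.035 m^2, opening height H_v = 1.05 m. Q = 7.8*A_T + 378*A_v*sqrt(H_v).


7.8*A_T = 3015.6
sqrt(H_v) = 1.0247
378*A_v*sqrt(H_v) = 1950.2
Q = 3015.6 + 1950.2 = 4965.8 kW

4965.8 kW


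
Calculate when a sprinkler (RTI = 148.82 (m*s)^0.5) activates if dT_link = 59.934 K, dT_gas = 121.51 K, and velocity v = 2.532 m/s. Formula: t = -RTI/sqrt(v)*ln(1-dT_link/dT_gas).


dT_link/dT_gas = 0.49324
ln(1 - 0.49324) = -0.67972
t = -148.82 / sqrt(2.532) * -0.67972 = 63.571 s

63.571 s


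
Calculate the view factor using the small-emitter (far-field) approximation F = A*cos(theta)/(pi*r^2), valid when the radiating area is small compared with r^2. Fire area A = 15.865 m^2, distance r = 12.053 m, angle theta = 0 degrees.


cos(0 deg) = 1
pi*r^2 = 456.39
F = 15.865 * 1 / 456.39 = 0.034762

0.034762


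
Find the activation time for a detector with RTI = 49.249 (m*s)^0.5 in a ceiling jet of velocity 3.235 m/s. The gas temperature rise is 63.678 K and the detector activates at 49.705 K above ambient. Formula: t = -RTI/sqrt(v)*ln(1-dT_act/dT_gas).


dT_act/dT_gas = 0.78057
ln(1 - 0.78057) = -1.5167
t = -49.249 / sqrt(3.235) * -1.5167 = 41.530 s

41.530 s


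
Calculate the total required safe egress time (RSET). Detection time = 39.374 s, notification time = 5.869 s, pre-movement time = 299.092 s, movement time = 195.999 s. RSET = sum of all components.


Total = 39.374 + 5.869 + 299.092 + 195.999 = 540.334 s

540.334 s


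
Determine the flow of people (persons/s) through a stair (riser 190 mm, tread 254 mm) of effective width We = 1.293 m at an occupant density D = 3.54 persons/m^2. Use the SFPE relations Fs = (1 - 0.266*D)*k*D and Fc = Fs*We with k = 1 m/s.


1 - 0.266*D = 1 - 0.266*3.54 = 0.058360
Fs = 0.058360 * 1 * 3.54 = 0.20659 persons/(s*m)
Fc = 0.20659 * 1.293 = 0.26713 persons/s

0.26713 persons/s


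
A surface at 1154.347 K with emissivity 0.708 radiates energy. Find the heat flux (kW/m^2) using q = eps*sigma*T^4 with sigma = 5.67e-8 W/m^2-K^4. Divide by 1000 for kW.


T^4 = 1.7756e+12
q = 0.708 * 5.67e-8 * 1.7756e+12 / 1000 = 71.279 kW/m^2

71.279 kW/m^2


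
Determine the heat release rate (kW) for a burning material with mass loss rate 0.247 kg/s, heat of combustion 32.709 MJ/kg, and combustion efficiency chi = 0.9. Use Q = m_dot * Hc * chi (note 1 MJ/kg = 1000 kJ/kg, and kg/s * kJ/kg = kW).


Hc = 32.709 MJ/kg = 32.709 * 1000 kJ/kg = 32709 kJ/kg
Q = 0.247 kg/s * 32709 kJ/kg * 0.9 = 7271.2 kW

7271.2 kW


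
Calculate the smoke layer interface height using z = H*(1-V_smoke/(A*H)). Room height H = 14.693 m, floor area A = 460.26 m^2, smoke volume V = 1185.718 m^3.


V/(A*H) = 0.17533
1 - 0.17533 = 0.82467
z = 14.693 * 0.82467 = 12.117 m

12.117 m


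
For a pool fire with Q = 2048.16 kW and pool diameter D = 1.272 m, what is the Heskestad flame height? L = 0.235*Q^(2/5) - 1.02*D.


Q^(2/5) = 21.113
0.235 * Q^(2/5) = 4.9615
1.02 * D = 1.2974
L = 3.6641 m

3.6641 m


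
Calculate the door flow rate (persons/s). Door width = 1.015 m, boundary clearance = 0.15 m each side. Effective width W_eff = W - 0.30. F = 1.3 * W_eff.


W_eff = 1.015 - 0.30 = 0.715 m
F = 1.3 * 0.715 = 0.92950 persons/s

0.92950 persons/s


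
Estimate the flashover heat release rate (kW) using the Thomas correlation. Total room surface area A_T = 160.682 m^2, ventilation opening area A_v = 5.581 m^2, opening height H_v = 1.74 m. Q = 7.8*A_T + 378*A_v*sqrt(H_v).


7.8*A_T = 1253.3
sqrt(H_v) = 1.3191
378*A_v*sqrt(H_v) = 2782.8
Q = 1253.3 + 2782.8 = 4036.1 kW

4036.1 kW


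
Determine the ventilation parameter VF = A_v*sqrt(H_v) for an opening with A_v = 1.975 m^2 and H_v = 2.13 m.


sqrt(H_v) = 1.4595
VF = 1.975 * 1.4595 = 2.8824 m^(5/2)

2.8824 m^(5/2)


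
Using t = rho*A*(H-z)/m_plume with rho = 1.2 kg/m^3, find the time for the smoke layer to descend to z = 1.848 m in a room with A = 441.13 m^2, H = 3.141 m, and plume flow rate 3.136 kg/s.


H - z = 1.293 m
t = 1.2 * 441.13 * 1.293 / 3.136 = 218.26 s

218.26 s


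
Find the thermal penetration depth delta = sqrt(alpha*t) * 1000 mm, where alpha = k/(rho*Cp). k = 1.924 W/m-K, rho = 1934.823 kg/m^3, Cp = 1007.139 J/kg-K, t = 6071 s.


alpha = 1.924 / (1934.823 * 1007.139) = 9.8736e-07 m^2/s
alpha * t = 0.0059942
delta = sqrt(0.0059942) * 1000 = 77.423 mm

77.423 mm


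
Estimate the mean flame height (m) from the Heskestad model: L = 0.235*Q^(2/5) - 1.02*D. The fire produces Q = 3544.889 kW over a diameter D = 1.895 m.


Q^(2/5) = 26.293
0.235 * Q^(2/5) = 6.1789
1.02 * D = 1.9329
L = 4.2460 m

4.2460 m


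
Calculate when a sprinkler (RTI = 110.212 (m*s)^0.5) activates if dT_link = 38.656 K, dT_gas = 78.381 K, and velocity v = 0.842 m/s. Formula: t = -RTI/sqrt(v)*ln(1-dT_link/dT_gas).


dT_link/dT_gas = 0.49318
ln(1 - 0.49318) = -0.67960
t = -110.212 / sqrt(0.842) * -0.67960 = 81.626 s

81.626 s


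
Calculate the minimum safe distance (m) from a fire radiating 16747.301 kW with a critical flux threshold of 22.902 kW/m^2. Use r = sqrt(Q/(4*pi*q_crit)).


4*pi*q_crit = 287.80
Q/(4*pi*q_crit) = 58.192
r = sqrt(58.192) = 7.6284 m

7.6284 m


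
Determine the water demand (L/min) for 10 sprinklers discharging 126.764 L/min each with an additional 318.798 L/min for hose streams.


Sprinkler demand = 10 * 126.764 = 1267.64 L/min
Total = 1267.64 + 318.798 = 1586.438 L/min

1586.438 L/min


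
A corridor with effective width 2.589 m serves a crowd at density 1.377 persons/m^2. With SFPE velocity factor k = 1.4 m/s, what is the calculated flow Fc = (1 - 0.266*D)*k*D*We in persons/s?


1 - 0.266*D = 1 - 0.266*1.377 = 0.63372
Fs = 0.63372 * 1.4 * 1.377 = 1.2217 persons/(s*m)
Fc = 1.2217 * 2.589 = 3.1629 persons/s

3.1629 persons/s


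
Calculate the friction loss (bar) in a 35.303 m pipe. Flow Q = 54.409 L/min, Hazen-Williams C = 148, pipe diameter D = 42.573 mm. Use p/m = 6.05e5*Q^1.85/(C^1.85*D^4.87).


Q^1.85 = 1625.5
C^1.85 = 10351
D^4.87 = 8.5878e+07
p/m = 0.0011063 bar/m
p_total = 0.0011063 * 35.303 = 0.039056 bar

0.039056 bar


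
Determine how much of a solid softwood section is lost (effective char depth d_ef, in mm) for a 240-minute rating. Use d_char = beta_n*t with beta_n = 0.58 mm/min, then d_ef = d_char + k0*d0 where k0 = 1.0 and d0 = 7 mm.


d_char = 0.58 * 240 = 139.2 mm
d_ef = 139.2 + 1.0*7 = 146.2 mm

146.2 mm


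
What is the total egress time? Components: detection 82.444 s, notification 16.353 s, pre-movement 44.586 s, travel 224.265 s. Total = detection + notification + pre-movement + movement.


Total = 82.444 + 16.353 + 44.586 + 224.265 = 367.648 s

367.648 s


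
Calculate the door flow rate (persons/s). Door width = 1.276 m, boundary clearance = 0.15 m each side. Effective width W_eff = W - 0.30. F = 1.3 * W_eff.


W_eff = 1.276 - 0.30 = 0.976 m
F = 1.3 * 0.976 = 1.2688 persons/s

1.2688 persons/s


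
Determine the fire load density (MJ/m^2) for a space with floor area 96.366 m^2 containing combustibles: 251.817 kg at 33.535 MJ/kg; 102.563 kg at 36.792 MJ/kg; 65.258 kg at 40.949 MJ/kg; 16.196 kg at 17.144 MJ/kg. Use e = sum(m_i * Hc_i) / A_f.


Total energy = 251.817*33.535 + 102.563*36.792 + 65.258*40.949 + 16.196*17.144
= 8444.683 + 3773.498 + 2672.250 + 277.6642
= 15168.10 MJ
e = 15168.10 / 96.366 = 157.40 MJ/m^2

157.40 MJ/m^2


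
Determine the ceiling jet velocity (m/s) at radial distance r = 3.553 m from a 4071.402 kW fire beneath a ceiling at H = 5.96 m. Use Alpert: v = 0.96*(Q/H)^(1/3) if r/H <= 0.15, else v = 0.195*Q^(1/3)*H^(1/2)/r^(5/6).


r/H = 3.553 / 5.96 = 0.59614
r/H > 0.15, so v = 0.195*Q^(1/3)*H^(1/2)/r^(5/6)
Q^(1/3) = 15.968
H^(1/2) = 2.4413
r^(5/6) = 2.8763
v = 0.195 * 15.968 * 2.4413 / 2.8763 = 2.6429 m/s

2.6429 m/s


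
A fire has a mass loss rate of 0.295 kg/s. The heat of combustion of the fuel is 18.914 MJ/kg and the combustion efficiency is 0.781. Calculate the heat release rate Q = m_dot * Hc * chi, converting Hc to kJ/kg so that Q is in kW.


Hc = 18.914 MJ/kg = 18.914 * 1000 kJ/kg = 18914 kJ/kg
Q = 0.295 kg/s * 18914 kJ/kg * 0.781 = 4357.7 kW

4357.7 kW


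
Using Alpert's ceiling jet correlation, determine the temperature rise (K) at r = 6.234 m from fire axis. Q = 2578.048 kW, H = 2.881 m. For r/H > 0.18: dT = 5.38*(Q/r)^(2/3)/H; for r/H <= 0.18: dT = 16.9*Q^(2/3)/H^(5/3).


r/H = 6.234 / 2.881 = 2.1638
r/H > 0.18, so dT = 5.38*(Q/r)^(2/3)/H
Q/r = 413.55
(Q/r)^(2/3) = 55.507
dT = 5.38 * 55.507 / 2.881 = 103.65 K

103.65 K


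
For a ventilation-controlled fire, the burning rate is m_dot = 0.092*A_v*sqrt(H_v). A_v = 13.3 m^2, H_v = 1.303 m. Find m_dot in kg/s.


sqrt(H_v) = 1.1415
m_dot = 0.092 * 13.3 * 1.1415 = 1.3967 kg/s

1.3967 kg/s


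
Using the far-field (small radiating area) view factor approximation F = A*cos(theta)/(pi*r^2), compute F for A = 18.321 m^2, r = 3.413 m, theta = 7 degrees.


cos(7 deg) = 0.99255
pi*r^2 = 36.595
F = 18.321 * 0.99255 / 36.595 = 0.49691

0.49691


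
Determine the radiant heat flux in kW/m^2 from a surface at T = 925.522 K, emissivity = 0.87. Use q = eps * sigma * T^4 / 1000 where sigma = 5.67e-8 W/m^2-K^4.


T^4 = 7.3375e+11
q = 0.87 * 5.67e-8 * 7.3375e+11 / 1000 = 36.195 kW/m^2

36.195 kW/m^2


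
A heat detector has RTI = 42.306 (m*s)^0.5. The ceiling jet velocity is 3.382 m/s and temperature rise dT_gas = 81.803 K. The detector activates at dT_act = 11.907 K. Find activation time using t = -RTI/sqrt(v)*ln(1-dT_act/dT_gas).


dT_act/dT_gas = 0.14556
ln(1 - 0.14556) = -0.15731
t = -42.306 / sqrt(3.382) * -0.15731 = 3.6188 s

3.6188 s


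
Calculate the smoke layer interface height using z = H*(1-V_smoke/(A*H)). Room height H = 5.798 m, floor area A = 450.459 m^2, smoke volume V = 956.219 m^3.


V/(A*H) = 0.36612
1 - 0.36612 = 0.63388
z = 5.798 * 0.63388 = 3.6752 m

3.6752 m


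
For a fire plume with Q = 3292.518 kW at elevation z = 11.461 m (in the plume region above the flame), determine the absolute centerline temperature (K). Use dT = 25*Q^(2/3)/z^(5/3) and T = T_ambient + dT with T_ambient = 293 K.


Q^(2/3) = 221.32
z^(5/3) = 58.260
dT = 25 * 221.32 / 58.260 = 94.970 K
T = 293 + 94.970 = 387.97 K

387.97 K


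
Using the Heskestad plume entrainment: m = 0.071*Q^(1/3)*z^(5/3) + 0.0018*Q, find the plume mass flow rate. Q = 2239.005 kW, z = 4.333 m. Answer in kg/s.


Q^(1/3) = 13.082
z^(5/3) = 11.516
First term = 0.071 * 13.082 * 11.516 = 10.697
Second term = 0.0018 * 2239.005 = 4.0302
m = 14.727 kg/s

14.727 kg/s


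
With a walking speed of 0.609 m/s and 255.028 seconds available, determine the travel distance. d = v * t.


d = 0.609 * 255.028 = 155.31 m

155.31 m


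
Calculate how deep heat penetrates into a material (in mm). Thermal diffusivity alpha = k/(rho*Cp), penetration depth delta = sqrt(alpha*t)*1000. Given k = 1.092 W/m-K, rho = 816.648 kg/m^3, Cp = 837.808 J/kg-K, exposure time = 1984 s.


alpha = 1.092 / (816.648 * 837.808) = 1.5960e-06 m^2/s
alpha * t = 0.0031665
delta = sqrt(0.0031665) * 1000 = 56.272 mm

56.272 mm


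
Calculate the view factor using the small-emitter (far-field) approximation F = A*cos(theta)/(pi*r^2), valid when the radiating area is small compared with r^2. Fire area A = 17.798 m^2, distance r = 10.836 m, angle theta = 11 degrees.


cos(11 deg) = 0.98163
pi*r^2 = 368.88
F = 17.798 * 0.98163 / 368.88 = 0.047362

0.047362


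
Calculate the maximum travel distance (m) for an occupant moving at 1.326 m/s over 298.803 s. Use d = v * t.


d = 1.326 * 298.803 = 396.21 m

396.21 m


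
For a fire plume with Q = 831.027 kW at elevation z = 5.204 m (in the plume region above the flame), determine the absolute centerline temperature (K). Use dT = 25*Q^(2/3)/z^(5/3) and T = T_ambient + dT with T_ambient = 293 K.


Q^(2/3) = 88.391
z^(5/3) = 15.628
dT = 25 * 88.391 / 15.628 = 141.40 K
T = 293 + 141.40 = 434.40 K

434.40 K


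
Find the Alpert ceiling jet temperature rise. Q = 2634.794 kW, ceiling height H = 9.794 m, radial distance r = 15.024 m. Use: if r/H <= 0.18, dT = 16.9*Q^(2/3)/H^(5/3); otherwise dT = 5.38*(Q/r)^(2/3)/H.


r/H = 15.024 / 9.794 = 1.5340
r/H > 0.18, so dT = 5.38*(Q/r)^(2/3)/H
Q/r = 175.37
(Q/r)^(2/3) = 31.331
dT = 5.38 * 31.331 / 9.794 = 17.211 K

17.211 K


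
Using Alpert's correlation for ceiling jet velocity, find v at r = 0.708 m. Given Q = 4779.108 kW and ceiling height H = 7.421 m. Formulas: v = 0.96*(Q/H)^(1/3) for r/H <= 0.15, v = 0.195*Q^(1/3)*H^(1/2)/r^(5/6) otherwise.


r/H = 0.708 / 7.421 = 0.095405
r/H <= 0.15, so v = 0.96*(Q/H)^(1/3)
Q/H = 644.00
(Q/H)^(1/3) = 8.6356
v = 0.96 * 8.6356 = 8.2902 m/s

8.2902 m/s


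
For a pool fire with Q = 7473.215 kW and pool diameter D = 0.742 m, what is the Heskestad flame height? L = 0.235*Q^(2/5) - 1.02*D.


Q^(2/5) = 35.433
0.235 * Q^(2/5) = 8.3267
1.02 * D = 0.75684
L = 7.5698 m

7.5698 m


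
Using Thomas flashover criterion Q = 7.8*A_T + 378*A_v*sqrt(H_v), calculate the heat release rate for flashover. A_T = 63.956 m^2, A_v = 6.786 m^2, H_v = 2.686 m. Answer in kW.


7.8*A_T = 498.86
sqrt(H_v) = 1.6389
378*A_v*sqrt(H_v) = 4204.0
Q = 498.86 + 4204.0 = 4702.8 kW

4702.8 kW


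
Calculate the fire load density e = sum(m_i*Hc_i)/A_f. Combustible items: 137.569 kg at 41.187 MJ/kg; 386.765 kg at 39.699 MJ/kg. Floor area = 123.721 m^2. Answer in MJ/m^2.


Total energy = 137.569*41.187 + 386.765*39.699
= 5666.054 + 15354.18
= 21020.24 MJ
e = 21020.24 / 123.721 = 169.90 MJ/m^2

169.90 MJ/m^2


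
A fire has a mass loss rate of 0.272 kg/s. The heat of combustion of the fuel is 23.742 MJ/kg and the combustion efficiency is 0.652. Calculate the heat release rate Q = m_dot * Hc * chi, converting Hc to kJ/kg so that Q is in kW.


Hc = 23.742 MJ/kg = 23.742 * 1000 kJ/kg = 23742 kJ/kg
Q = 0.272 kg/s * 23742 kJ/kg * 0.652 = 4210.5 kW

4210.5 kW


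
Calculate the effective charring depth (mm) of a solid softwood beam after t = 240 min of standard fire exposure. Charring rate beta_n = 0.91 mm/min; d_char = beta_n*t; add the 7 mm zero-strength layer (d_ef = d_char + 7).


d_char = 0.91 * 240 = 218.4 mm
d_ef = 218.4 + 1.0*7 = 225.4 mm

225.4 mm


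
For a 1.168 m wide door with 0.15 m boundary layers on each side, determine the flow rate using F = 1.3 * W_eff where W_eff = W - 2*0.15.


W_eff = 1.168 - 0.30 = 0.868 m
F = 1.3 * 0.868 = 1.1284 persons/s

1.1284 persons/s


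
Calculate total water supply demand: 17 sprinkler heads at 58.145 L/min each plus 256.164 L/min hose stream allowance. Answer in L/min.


Sprinkler demand = 17 * 58.145 = 988.465 L/min
Total = 988.465 + 256.164 = 1244.629 L/min

1244.629 L/min


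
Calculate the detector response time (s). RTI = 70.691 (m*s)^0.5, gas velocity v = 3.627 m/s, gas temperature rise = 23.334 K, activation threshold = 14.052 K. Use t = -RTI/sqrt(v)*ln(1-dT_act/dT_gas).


dT_act/dT_gas = 0.60221
ln(1 - 0.60221) = -0.92183
t = -70.691 / sqrt(3.627) * -0.92183 = 34.217 s

34.217 s


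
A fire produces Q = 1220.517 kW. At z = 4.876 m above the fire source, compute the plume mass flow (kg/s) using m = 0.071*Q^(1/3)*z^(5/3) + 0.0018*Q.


Q^(1/3) = 10.687
z^(5/3) = 14.021
First term = 0.071 * 10.687 * 14.021 = 10.638
Second term = 0.0018 * 1220.517 = 2.1969
m = 12.835 kg/s

12.835 kg/s


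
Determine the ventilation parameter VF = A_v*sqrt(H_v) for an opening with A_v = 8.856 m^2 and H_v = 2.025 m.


sqrt(H_v) = 1.4230
VF = 8.856 * 1.4230 = 12.602 m^(5/2)

12.602 m^(5/2)


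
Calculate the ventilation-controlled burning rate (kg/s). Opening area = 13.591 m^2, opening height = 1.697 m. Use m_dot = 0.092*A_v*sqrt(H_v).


sqrt(H_v) = 1.3027
m_dot = 0.092 * 13.591 * 1.3027 = 1.6288 kg/s

1.6288 kg/s


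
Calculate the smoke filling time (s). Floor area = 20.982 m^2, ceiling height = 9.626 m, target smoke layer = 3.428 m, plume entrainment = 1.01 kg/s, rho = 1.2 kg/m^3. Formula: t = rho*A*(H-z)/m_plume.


H - z = 6.198 m
t = 1.2 * 20.982 * 6.198 / 1.01 = 154.51 s

154.51 s


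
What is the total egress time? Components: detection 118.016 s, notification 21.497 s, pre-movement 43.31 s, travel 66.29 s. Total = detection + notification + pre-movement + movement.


Total = 118.016 + 21.497 + 43.31 + 66.29 = 249.113 s

249.113 s


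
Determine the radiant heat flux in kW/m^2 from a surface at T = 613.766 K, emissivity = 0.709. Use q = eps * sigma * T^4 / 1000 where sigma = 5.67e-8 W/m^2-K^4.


T^4 = 1.4191e+11
q = 0.709 * 5.67e-8 * 1.4191e+11 / 1000 = 5.7048 kW/m^2

5.7048 kW/m^2


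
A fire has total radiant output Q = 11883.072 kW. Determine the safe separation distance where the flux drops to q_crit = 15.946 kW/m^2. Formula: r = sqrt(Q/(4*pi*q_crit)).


4*pi*q_crit = 200.38
Q/(4*pi*q_crit) = 59.302
r = sqrt(59.302) = 7.7008 m

7.7008 m


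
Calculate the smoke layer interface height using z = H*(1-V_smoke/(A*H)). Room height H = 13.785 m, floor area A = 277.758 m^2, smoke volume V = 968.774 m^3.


V/(A*H) = 0.25302
1 - 0.25302 = 0.74698
z = 13.785 * 0.74698 = 10.297 m

10.297 m


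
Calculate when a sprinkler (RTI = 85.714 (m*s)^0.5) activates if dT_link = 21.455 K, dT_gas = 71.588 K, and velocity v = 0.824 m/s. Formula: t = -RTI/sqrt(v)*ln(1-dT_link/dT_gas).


dT_link/dT_gas = 0.29970
ln(1 - 0.29970) = -0.35625
t = -85.714 / sqrt(0.824) * -0.35625 = 33.639 s

33.639 s


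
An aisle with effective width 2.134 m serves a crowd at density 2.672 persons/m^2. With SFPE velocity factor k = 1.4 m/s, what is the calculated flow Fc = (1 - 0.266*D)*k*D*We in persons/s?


1 - 0.266*D = 1 - 0.266*2.672 = 0.28925
Fs = 0.28925 * 1.4 * 2.672 = 1.0820 persons/(s*m)
Fc = 1.0820 * 2.134 = 2.3090 persons/s

2.3090 persons/s


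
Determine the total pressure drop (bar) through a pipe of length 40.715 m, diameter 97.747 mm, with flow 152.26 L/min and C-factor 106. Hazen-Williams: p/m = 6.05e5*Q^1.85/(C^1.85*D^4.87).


Q^1.85 = 10909
C^1.85 = 5582.3
D^4.87 = 4.9182e+09
p/m = 0.00024039 bar/m
p_total = 0.00024039 * 40.715 = 0.0097876 bar

0.0097876 bar


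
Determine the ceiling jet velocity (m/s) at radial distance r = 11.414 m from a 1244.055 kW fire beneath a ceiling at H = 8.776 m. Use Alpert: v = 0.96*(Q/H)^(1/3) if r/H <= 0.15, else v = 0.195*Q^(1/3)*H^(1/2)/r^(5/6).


r/H = 11.414 / 8.776 = 1.3006
r/H > 0.15, so v = 0.195*Q^(1/3)*H^(1/2)/r^(5/6)
Q^(1/3) = 10.755
H^(1/2) = 2.9624
r^(5/6) = 7.6067
v = 0.195 * 10.755 * 2.9624 / 7.6067 = 0.81677 m/s

0.81677 m/s


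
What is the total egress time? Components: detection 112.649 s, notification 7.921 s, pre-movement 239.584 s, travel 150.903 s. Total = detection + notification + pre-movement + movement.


Total = 112.649 + 7.921 + 239.584 + 150.903 = 511.057 s

511.057 s


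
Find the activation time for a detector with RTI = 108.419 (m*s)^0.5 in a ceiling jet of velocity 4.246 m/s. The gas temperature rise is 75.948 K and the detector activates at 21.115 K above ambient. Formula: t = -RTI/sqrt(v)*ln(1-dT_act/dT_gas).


dT_act/dT_gas = 0.27802
ln(1 - 0.27802) = -0.32576
t = -108.419 / sqrt(4.246) * -0.32576 = 17.140 s

17.140 s


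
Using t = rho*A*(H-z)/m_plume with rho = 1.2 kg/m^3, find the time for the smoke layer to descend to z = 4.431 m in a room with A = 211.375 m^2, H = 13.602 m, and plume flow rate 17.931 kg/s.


H - z = 9.171 m
t = 1.2 * 211.375 * 9.171 / 17.931 = 129.73 s

129.73 s


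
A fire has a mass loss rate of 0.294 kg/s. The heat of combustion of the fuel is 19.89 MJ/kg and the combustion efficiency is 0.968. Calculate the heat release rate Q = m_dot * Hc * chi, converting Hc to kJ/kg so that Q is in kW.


Hc = 19.89 MJ/kg = 19.89 * 1000 kJ/kg = 19890 kJ/kg
Q = 0.294 kg/s * 19890 kJ/kg * 0.968 = 5660.5 kW

5660.5 kW


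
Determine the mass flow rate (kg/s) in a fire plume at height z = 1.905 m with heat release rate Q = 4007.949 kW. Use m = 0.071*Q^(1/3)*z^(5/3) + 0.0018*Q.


Q^(1/3) = 15.885
z^(5/3) = 2.9275
First term = 0.071 * 15.885 * 2.9275 = 3.3016
Second term = 0.0018 * 4007.949 = 7.2143
m = 10.516 kg/s

10.516 kg/s


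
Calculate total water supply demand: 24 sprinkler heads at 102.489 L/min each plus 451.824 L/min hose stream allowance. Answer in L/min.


Sprinkler demand = 24 * 102.489 = 2459.736 L/min
Total = 2459.736 + 451.824 = 2911.56 L/min

2911.56 L/min


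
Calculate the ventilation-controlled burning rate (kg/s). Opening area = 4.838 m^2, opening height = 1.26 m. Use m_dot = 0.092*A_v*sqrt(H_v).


sqrt(H_v) = 1.1225
m_dot = 0.092 * 4.838 * 1.1225 = 0.49962 kg/s

0.49962 kg/s


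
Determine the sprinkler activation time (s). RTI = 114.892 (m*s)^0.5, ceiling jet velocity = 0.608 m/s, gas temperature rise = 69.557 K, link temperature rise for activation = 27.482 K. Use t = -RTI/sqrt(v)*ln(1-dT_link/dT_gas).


dT_link/dT_gas = 0.39510
ln(1 - 0.39510) = -0.50269
t = -114.892 / sqrt(0.608) * -0.50269 = 74.070 s

74.070 s


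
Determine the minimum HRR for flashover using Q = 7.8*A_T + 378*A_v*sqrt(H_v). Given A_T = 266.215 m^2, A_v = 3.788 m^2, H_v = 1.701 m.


7.8*A_T = 2076.477
sqrt(H_v) = 1.3042
378*A_v*sqrt(H_v) = 1867.5
Q = 2076.477 + 1867.5 = 3943.9 kW

3943.9 kW


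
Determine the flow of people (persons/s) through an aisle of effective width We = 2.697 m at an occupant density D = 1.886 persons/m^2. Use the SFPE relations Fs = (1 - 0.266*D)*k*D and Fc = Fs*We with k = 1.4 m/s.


1 - 0.266*D = 1 - 0.266*1.886 = 0.49832
Fs = 0.49832 * 1.4 * 1.886 = 1.3158 persons/(s*m)
Fc = 1.3158 * 2.697 = 3.5486 persons/s

3.5486 persons/s


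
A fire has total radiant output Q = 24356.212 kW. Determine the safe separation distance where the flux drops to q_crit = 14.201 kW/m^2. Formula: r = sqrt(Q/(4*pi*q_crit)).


4*pi*q_crit = 178.46
Q/(4*pi*q_crit) = 136.48
r = sqrt(136.48) = 11.683 m

11.683 m


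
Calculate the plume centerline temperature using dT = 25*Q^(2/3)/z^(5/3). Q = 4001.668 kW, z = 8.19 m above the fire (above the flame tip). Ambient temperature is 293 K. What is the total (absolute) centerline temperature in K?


Q^(2/3) = 252.05
z^(5/3) = 33.277
dT = 25 * 252.05 / 33.277 = 189.36 K
T = 293 + 189.36 = 482.36 K

482.36 K


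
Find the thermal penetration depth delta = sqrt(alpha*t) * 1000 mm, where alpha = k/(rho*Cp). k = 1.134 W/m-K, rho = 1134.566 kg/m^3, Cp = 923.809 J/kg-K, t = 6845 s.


alpha = 1.134 / (1134.566 * 923.809) = 1.0819e-06 m^2/s
alpha * t = 0.0074058
delta = sqrt(0.0074058) * 1000 = 86.057 mm

86.057 mm


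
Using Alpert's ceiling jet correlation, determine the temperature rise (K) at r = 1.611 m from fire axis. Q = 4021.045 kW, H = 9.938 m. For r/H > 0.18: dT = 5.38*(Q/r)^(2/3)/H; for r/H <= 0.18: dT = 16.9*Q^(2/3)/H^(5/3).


r/H = 1.611 / 9.938 = 0.16211
r/H <= 0.18, so dT = 16.9*Q^(2/3)/H^(5/3)
Q^(2/3) = 252.87
H^(5/3) = 45.937
dT = 16.9 * 252.87 / 45.937 = 93.028 K

93.028 K


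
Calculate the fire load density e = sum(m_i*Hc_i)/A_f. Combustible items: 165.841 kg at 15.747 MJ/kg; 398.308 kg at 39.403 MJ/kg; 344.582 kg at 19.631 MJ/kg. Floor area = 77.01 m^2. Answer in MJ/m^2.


Total energy = 165.841*15.747 + 398.308*39.403 + 344.582*19.631
= 2611.498 + 15694.53 + 6764.489
= 25070.52 MJ
e = 25070.52 / 77.01 = 325.55 MJ/m^2

325.55 MJ/m^2


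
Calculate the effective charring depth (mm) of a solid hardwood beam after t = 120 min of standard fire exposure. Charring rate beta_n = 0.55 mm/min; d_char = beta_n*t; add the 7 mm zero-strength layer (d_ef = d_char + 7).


d_char = 0.55 * 120 = 66 mm
d_ef = 66 + 1.0*7 = 73 mm

73 mm


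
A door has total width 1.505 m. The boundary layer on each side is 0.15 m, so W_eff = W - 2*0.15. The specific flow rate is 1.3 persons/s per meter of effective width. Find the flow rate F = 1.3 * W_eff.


W_eff = 1.505 - 0.30 = 1.205 m
F = 1.3 * 1.205 = 1.5665 persons/s

1.5665 persons/s


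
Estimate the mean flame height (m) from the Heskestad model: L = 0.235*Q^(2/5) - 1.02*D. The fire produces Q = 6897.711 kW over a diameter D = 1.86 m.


Q^(2/5) = 34.315
0.235 * Q^(2/5) = 8.0640
1.02 * D = 1.8972
L = 6.1668 m

6.1668 m


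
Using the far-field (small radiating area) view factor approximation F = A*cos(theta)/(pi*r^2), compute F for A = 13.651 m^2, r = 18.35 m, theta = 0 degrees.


cos(0 deg) = 1
pi*r^2 = 1057.8
F = 13.651 * 1 / 1057.8 = 0.012905

0.012905


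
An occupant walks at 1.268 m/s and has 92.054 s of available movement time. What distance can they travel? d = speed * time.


d = 1.268 * 92.054 = 116.72 m

116.72 m


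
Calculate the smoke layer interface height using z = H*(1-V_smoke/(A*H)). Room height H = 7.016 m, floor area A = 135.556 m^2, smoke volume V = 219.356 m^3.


V/(A*H) = 0.23064
1 - 0.23064 = 0.76936
z = 7.016 * 0.76936 = 5.3978 m

5.3978 m


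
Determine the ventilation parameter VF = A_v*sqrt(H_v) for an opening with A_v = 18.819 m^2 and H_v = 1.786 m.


sqrt(H_v) = 1.3364
VF = 18.819 * 1.3364 = 25.150 m^(5/2)

25.150 m^(5/2)


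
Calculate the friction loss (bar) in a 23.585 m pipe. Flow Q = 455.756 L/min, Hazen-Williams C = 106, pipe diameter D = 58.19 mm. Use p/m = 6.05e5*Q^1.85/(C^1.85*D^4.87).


Q^1.85 = 82919
C^1.85 = 5582.3
D^4.87 = 3.9338e+08
p/m = 0.022845 bar/m
p_total = 0.022845 * 23.585 = 0.53879 bar

0.53879 bar


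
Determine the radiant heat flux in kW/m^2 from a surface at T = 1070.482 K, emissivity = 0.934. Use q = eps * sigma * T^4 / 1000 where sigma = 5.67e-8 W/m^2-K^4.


T^4 = 1.3132e+12
q = 0.934 * 5.67e-8 * 1.3132e+12 / 1000 = 69.542 kW/m^2

69.542 kW/m^2


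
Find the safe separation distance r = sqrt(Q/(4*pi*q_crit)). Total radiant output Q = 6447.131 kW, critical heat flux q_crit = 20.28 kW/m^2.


4*pi*q_crit = 254.85
Q/(4*pi*q_crit) = 25.298
r = sqrt(25.298) = 5.0297 m

5.0297 m


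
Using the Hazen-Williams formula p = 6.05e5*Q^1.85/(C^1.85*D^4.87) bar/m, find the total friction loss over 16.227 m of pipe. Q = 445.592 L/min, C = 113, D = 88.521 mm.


Q^1.85 = 79531
C^1.85 = 6283.4
D^4.87 = 3.0347e+09
p/m = 0.0025234 bar/m
p_total = 0.0025234 * 16.227 = 0.040947 bar

0.040947 bar


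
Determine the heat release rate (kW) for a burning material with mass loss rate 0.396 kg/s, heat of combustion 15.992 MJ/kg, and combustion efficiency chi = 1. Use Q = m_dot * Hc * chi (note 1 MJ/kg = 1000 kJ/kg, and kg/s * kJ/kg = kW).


Hc = 15.992 MJ/kg = 15.992 * 1000 kJ/kg = 15992 kJ/kg
Q = 0.396 kg/s * 15992 kJ/kg * 1 = 6332.832 kW

6332.832 kW


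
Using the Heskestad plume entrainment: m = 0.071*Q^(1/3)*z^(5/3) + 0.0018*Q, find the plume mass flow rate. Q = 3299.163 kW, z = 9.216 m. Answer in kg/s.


Q^(1/3) = 14.887
z^(5/3) = 40.511
First term = 0.071 * 14.887 * 40.511 = 42.818
Second term = 0.0018 * 3299.163 = 5.9385
m = 48.757 kg/s

48.757 kg/s


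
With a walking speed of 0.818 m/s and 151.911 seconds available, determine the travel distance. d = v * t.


d = 0.818 * 151.911 = 124.26 m

124.26 m


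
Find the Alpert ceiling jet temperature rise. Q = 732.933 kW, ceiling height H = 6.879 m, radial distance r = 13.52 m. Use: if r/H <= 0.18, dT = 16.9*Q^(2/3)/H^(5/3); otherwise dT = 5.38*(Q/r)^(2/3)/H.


r/H = 13.52 / 6.879 = 1.9654
r/H > 0.18, so dT = 5.38*(Q/r)^(2/3)/H
Q/r = 54.211
(Q/r)^(2/3) = 14.324
dT = 5.38 * 14.324 / 6.879 = 11.203 K

11.203 K
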